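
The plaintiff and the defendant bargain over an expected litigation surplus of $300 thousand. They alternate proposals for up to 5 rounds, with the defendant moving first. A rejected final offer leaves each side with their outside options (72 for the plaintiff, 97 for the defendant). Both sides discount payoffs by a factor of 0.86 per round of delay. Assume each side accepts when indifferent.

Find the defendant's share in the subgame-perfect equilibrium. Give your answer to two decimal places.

Round 5 (the defendant proposes): the plaintiff gets 72 if talks fail, so the defendant offers 72 and keeps 228.
Round 4 (the plaintiff proposes): the defendant can get 228 next round, worth 0.86 × 228 = 196.08 now. The plaintiff offers 196.08 and keeps 300 − 196.08 = 103.92.
Round 3 (the defendant proposes): the plaintiff can get 103.92 next round, worth 0.86 × 103.92 = 89.3712 now, so the defendant offers 89.3712, keeping 210.6288.
Round 2 (the plaintiff proposes): the defendant can get 210.6288 next round, worth 0.86 × 210.6288 = 181.140768 now. The plaintiff offers 181.140768 and keeps 300 − 181.140768 = 118.859232.
Round 1 (the defendant proposes): the plaintiff can get 118.859232 next round, worth 0.86 × 118.859232 = 102.21893952 now; the defendant offers that and keeps 197.78106048.

197.78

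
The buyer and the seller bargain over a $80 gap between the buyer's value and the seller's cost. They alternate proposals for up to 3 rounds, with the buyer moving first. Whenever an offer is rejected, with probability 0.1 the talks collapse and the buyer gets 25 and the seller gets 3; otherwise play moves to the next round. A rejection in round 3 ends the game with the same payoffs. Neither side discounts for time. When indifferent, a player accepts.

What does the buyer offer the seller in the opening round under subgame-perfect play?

Round 3 (the buyer proposes): the seller gets 3 if talks fail, so the buyer offers 3 and keeps 77.
Round 2 (the seller proposes): rejecting gives the buyer an expected 0.9 × 77 + 0.1 × 25 = 71.8, so the seller offers 71.8, keeping 8.2.
Round 1 (the buyer proposes): rejecting gives the seller an expected 0.9 × 8.2 + 0.1 × 3 = 7.68. The buyer offers 7.68 and keeps 80 − 7.68 = 72.32.

7.68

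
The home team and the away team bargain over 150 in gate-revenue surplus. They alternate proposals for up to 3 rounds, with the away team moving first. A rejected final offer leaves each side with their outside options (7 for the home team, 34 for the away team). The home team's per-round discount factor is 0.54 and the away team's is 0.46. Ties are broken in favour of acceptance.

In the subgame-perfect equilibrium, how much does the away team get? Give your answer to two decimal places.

By backward induction:
Round 3 (the away team proposes): the home team gets 7 if talks fail, so the away team offers 7 and keeps 143.
Round 2 (the home team proposes): the away team can get 143 next round, worth 0.46 × 143 = 65.78 now, so the home team offers 65.78, keeping 84.22.
Round 1 (the away team proposes): the home team can get 84.22 next round, worth 0.54 × 84.22 = 45.4788 now, so the away team offers 45.4788, keeping 104.5212.

104.52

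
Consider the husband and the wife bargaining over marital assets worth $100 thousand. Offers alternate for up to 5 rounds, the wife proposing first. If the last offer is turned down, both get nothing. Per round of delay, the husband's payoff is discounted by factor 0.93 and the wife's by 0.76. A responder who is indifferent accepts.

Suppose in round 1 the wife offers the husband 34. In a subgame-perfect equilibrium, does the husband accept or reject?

Round 5 (the wife proposes): rejection yields 0 for the husband; the wife offers 0 and keeps 100.
Round 4 (the husband proposes): the wife can get 100 next round, worth 0.76 × 100 = 76 now; the husband offers that and keeps 24.
Round 3 (the wife proposes): the husband can get 24 next round, worth 0.93 × 24 = 22.32 now, so the wife offers 22.32, keeping 77.68.
Round 2 (the husband proposes): the wife can get 77.68 next round, worth 0.76 × 77.68 = 59.0368 now; the husband offers that and keeps 40.9632.
So by rejecting in round 1, the husband gets 40.9632 next round, worth 0.93 × 40.9632 = 38.095776 now.
Offer 34 < 38.095776, so the husband rejects.

Reject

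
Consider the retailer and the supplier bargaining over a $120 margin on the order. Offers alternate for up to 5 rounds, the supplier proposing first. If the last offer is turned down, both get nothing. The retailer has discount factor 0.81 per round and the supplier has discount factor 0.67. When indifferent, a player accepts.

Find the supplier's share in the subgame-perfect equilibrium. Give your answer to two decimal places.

70.52

Round 5 (the supplier proposes): the retailer will accept anything ≥ 0, so the supplier offers 0 and keeps 120.
Round 4 (the retailer proposes): the supplier can get 120 next round, worth 0.67 × 120 = 80.4 now, so the retailer offers 80.4, keeping 39.6.
Round 3 (the supplier proposes): the retailer can get 39.6 next round, worth 0.81 × 39.6 = 32.076 now, so the supplier offers 32.076, keeping 87.924.
Round 2 (the retailer proposes): the supplier can get 87.924 next round, worth 0.67 × 87.924 = 58.90908 now. The retailer offers 58.90908 and keeps 120 − 58.90908 = 61.09092.
Round 1 (the supplier proposes): the retailer can get 61.09092 next round, worth 0.81 × 61.09092 = 49.4836452 now; the supplier offers that and keeps 70.5163548.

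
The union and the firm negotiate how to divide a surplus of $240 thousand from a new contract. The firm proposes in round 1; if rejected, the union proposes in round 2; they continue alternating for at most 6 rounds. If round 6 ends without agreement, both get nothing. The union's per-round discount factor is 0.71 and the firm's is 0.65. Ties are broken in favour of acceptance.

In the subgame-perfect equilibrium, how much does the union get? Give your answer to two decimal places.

123.46

By backward induction:
Round 6 (the union proposes): rejection yields 0 for the firm; the union offers 0 and keeps 240.
Round 5 (the firm proposes): the union can get 240 next round, worth 0.71 × 240 = 170.4 now, so the firm offers 170.4, keeping 69.6.
Round 4 (the union proposes): the firm can get 69.6 next round, worth 0.65 × 69.6 = 45.24 now, so the union offers 45.24, keeping 194.76.
Round 3 (the firm proposes): the union can get 194.76 next round, worth 0.71 × 194.76 = 138.2796 now. The firm offers 138.2796 and keeps 240 − 138.2796 = 101.7204.
Round 2 (the union proposes): the firm can get 101.7204 next round, worth 0.65 × 101.7204 = 66.11826 now; the union offers that and keeps 173.88174.
Round 1 (the firm proposes): the union can get 173.88174 next round, worth 0.71 × 173.88174 = 123.4560354 now, so the firm offers 123.4560354, keeping 116.5439646.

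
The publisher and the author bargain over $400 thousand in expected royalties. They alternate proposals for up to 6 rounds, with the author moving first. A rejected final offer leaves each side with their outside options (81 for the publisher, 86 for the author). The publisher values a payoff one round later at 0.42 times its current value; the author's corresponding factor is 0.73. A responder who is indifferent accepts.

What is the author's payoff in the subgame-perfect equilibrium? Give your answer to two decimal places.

328.34

Round 6 (the publisher proposes): the author gets 86 if talks fail, so the publisher offers 86 and keeps 314.
Round 5 (the author proposes): the publisher can get 314 next round, worth 0.42 × 314 = 131.88 now. The author offers 131.88 and keeps 400 − 131.88 = 268.12.
Round 4 (the publisher proposes): the author can get 268.12 next round, worth 0.73 × 268.12 = 195.7276 now; the publisher offers that and keeps 204.2724.
Round 3 (the author proposes): the publisher can get 204.2724 next round, worth 0.42 × 204.2724 = 85.794408 now. The author offers 85.794408 and keeps 400 − 85.794408 = 314.205592.
Round 2 (the publisher proposes): the author can get 314.205592 next round, worth 0.73 × 314.205592 = 229.37008216 now. The publisher offers 229.37008216 and keeps 400 − 229.37008216 = 170.62991784.
Round 1 (the author proposes): the publisher can get 170.62991784 next round, worth 0.42 × 170.62991784 = 71.6645654928 now. The author offers 71.6645654928 and keeps 400 − 71.6645654928 = 328.3354345072.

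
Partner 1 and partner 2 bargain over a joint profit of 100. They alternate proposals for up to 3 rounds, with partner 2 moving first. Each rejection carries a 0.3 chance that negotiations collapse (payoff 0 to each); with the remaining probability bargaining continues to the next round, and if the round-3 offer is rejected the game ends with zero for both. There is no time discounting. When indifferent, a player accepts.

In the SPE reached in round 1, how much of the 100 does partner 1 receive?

Round 3 (partner 2 proposes): rejection yields 0 for partner 1; partner 2 offers 0 and keeps 100.
Round 2 (partner 1 proposes): rejecting gives partner 2 an expected 0.7 × 100 = 70, so partner 1 offers 70, keeping 30.
Round 1 (partner 2 proposes): rejecting gives partner 1 an expected 0.7 × 30 = 21. Partner 2 offers 21 and keeps 100 − 21 = 79.

21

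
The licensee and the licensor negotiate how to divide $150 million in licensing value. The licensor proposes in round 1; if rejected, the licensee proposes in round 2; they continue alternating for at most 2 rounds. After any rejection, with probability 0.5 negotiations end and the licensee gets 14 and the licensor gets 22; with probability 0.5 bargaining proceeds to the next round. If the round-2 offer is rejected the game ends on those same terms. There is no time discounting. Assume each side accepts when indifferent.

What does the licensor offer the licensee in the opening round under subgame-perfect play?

71

Round 2 (the licensee proposes): the licensor gets 22 if talks fail, so the licensee offers 22 and keeps 128.
Round 1 (the licensor proposes): rejecting gives the licensee an expected 0.5 × 128 + 0.5 × 14 = 71. The licensor offers 71 and keeps 150 − 71 = 79.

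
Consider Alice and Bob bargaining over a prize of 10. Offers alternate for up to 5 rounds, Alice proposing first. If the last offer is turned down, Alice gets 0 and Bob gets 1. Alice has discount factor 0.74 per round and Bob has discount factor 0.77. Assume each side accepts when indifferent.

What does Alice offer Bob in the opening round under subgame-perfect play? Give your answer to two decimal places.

3.47

Round 5 (Alice proposes): Bob gets 1 if talks fail, so Alice offers 1 and keeps 9.
Round 4 (Bob proposes): Alice can get 9 next round, worth 0.74 × 9 = 6.66 now, so Bob offers 6.66, keeping 3.34.
Round 3 (Alice proposes): Bob can get 3.34 next round, worth 0.77 × 3.34 = 2.5718 now. Alice offers 2.5718 and keeps 10 − 2.5718 = 7.4282.
Round 2 (Bob proposes): Alice can get 7.4282 next round, worth 0.74 × 7.4282 = 5.496868 now; Bob offers that and keeps 4.503132.
Round 1 (Alice proposes): Bob can get 4.503132 next round, worth 0.77 × 4.503132 = 3.46741164 now, so Alice offers 3.46741164, keeping 6.53258836.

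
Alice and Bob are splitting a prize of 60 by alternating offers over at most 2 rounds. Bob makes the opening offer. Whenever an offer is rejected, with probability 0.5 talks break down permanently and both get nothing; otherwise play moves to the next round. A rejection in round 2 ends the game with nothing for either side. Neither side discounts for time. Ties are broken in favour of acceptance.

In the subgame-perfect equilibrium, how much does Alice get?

30

Round 2 (Alice proposes): Bob will accept anything ≥ 0, so Alice offers 0 and keeps 60.
Round 1 (Bob proposes): rejecting gives Alice an expected 0.5 × 60 = 30, so Bob offers 30, keeping 30.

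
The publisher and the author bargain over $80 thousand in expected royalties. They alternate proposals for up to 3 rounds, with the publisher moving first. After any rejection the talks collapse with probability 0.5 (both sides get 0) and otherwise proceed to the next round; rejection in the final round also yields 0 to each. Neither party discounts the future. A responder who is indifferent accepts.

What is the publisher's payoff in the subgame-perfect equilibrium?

Round 3 (the publisher proposes): the author will accept anything ≥ 0, so the publisher offers 0 and keeps 80.
Round 2 (the author proposes): rejecting gives the publisher an expected 0.5 × 80 = 40, so the author offers 40, keeping 40.
Round 1 (the publisher proposes): rejecting gives the author an expected 0.5 × 40 = 20. The publisher offers 20 and keeps 80 − 20 = 60.

60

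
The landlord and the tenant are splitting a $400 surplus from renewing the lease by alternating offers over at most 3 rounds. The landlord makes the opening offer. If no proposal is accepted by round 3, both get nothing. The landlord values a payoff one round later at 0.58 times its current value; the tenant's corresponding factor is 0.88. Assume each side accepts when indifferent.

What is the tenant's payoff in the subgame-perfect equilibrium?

Round 3 (the landlord proposes): the tenant will accept anything ≥ 0, so the landlord offers 0 and keeps 400.
Round 2 (the tenant proposes): the landlord can get 400 next round, worth 0.58 × 400 = 232 now, so the tenant offers 232, keeping 168.
Round 1 (the landlord proposes): the tenant can get 168 next round, worth 0.88 × 168 = 147.84 now; the landlord offers that and keeps 252.16.

147.84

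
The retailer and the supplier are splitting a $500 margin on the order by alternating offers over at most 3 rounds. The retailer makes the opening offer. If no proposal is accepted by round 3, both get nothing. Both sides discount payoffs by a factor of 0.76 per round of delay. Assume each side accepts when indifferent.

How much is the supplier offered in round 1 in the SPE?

91.2

Round 3 (the retailer proposes): the supplier will accept anything ≥ 0, so the retailer offers 0 and keeps 500.
Round 2 (the supplier proposes): the retailer can get 500 next round, worth 0.76 × 500 = 380 now, so the supplier offers 380, keeping 120.
Round 1 (the retailer proposes): the supplier can get 120 next round, worth 0.76 × 120 = 91.2 now, so the retailer offers 91.2, keeping 408.8.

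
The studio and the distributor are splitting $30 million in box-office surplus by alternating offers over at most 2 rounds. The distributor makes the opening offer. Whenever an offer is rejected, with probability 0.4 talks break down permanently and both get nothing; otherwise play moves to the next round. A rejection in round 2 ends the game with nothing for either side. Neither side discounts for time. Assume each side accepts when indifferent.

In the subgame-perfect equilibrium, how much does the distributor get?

12

Round 2 (the studio proposes): the distributor will accept anything ≥ 0, so the studio offers 0 and keeps 30.
Round 1 (the distributor proposes): rejecting gives the studio an expected 0.6 × 30 = 18; the distributor offers that and keeps 12.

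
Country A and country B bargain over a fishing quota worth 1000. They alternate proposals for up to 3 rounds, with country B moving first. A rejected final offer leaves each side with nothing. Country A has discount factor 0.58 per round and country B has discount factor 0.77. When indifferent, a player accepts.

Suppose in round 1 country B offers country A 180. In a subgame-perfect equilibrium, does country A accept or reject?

Accept

Round 3 (country B proposes): country A will accept anything ≥ 0, so country B offers 0 and keeps 1000.
Round 2 (country A proposes): country B can get 1000 next round, worth 0.77 × 1000 = 770 now; country A offers that and keeps 230.
So by rejecting in round 1, country A gets 230 next round, worth 0.58 × 230 = 133.4 now.
Offer 180 ≥ 133.4, so country A accepts.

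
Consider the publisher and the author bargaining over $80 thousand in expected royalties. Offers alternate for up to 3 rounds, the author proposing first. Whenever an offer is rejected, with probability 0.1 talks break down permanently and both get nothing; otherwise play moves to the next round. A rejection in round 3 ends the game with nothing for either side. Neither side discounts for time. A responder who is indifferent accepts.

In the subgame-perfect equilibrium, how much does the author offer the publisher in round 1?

7.2

Round 3 (the author proposes): the publisher will accept anything ≥ 0, so the author offers 0 and keeps 80.
Round 2 (the publisher proposes): rejecting gives the author an expected 0.9 × 80 = 72. The publisher offers 72 and keeps 80 − 72 = 8.
Round 1 (the author proposes): rejecting gives the publisher an expected 0.9 × 8 = 7.2, so the author offers 7.2, keeping 72.8.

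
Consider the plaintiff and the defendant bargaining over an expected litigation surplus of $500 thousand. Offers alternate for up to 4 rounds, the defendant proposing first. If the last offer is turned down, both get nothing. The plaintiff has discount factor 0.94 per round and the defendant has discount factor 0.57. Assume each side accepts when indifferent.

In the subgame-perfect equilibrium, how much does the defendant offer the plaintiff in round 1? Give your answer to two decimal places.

453.93

Round 4 (the plaintiff proposes): the defendant will accept anything ≥ 0, so the plaintiff offers 0 and keeps 500.
Round 3 (the defendant proposes): the plaintiff can get 500 next round, worth 0.94 × 500 = 470 now, so the defendant offers 470, keeping 30.
Round 2 (the plaintiff proposes): the defendant can get 30 next round, worth 0.57 × 30 = 17.1 now. The plaintiff offers 17.1 and keeps 500 − 17.1 = 482.9.
Round 1 (the defendant proposes): the plaintiff can get 482.9 next round, worth 0.94 × 482.9 = 453.926 now. The defendant offers 453.926 and keeps 500 − 453.926 = 46.074.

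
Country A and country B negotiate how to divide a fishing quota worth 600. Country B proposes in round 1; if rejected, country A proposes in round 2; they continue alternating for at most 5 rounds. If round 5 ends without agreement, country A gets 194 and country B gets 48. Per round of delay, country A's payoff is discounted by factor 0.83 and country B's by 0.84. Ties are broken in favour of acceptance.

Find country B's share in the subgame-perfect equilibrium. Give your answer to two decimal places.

370.47

Solve by backward induction from round 5.
Round 5 (country B proposes): country A gets 194 if talks fail, so country B offers 194 and keeps 406.
Round 4 (country A proposes): country B can get 406 next round, worth 0.84 × 406 = 341.04 now; country A offers that and keeps 258.96.
Round 3 (country B proposes): country A can get 258.96 next round, worth 0.83 × 258.96 = 214.9368 now. Country B offers 214.9368 and keeps 600 − 214.9368 = 385.0632.
Round 2 (country A proposes): country B can get 385.0632 next round, worth 0.84 × 385.0632 = 323.453088 now. Country A offers 323.453088 and keeps 600 − 323.453088 = 276.546912.
Round 1 (country B proposes): country A can get 276.546912 next round, worth 0.83 × 276.546912 = 229.53393696 now. Country B offers 229.53393696 and keeps 600 − 229.53393696 = 370.46606304.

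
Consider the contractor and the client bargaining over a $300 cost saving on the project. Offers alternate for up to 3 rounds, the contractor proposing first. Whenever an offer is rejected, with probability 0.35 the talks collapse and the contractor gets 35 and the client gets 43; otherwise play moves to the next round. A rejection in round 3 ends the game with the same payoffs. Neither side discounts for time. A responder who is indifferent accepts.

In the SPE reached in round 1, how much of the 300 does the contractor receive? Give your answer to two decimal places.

Round 3 (the contractor proposes): the client gets 43 if talks fail, so the contractor offers 43 and keeps 257.
Round 2 (the client proposes): rejecting gives the contractor an expected 0.65 × 257 + 0.35 × 35 = 179.3, so the client offers 179.3, keeping 120.7.
Round 1 (the contractor proposes): rejecting gives the client an expected 0.65 × 120.7 + 0.35 × 43 = 93.505; the contractor offers that and keeps 206.495.

206.50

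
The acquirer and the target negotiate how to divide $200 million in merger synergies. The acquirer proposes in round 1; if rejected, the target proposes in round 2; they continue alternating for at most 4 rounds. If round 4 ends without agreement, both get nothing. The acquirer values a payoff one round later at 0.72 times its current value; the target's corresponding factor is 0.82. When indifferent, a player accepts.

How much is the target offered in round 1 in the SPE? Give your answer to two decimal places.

By backward induction:
Round 4 (the target proposes): rejection yields 0 for the acquirer; the target offers 0 and keeps 200.
Round 3 (the acquirer proposes): the target can get 200 next round, worth 0.82 × 200 = 164 now. The acquirer offers 164 and keeps 200 − 164 = 36.
Round 2 (the target proposes): the acquirer can get 36 next round, worth 0.72 × 36 = 25.92 now, so the target offers 25.92, keeping 174.08.
Round 1 (the acquirer proposes): the target can get 174.08 next round, worth 0.82 × 174.08 = 142.7456 now; the acquirer offers that and keeps 57.2544.

142.75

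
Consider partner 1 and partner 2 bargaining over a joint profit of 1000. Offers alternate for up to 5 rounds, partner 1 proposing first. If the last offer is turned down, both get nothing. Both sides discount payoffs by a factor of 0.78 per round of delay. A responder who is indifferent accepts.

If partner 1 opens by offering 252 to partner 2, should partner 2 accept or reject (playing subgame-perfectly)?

Reject

Work out partner 2's continuation value if the offer is rejected.
Round 5 (partner 1 proposes): rejection yields 0 for partner 2; partner 1 offers 0 and keeps 1000.
Round 4 (partner 2 proposes): partner 1 can get 1000 next round, worth 0.78 × 1000 = 780 now. Partner 2 offers 780 and keeps 1000 − 780 = 220.
Round 3 (partner 1 proposes): partner 2 can get 220 next round, worth 0.78 × 220 = 171.6 now, so partner 1 offers 171.6, keeping 828.4.
Round 2 (partner 2 proposes): partner 1 can get 828.4 next round, worth 0.78 × 828.4 = 646.152 now; partner 2 offers that and keeps 353.848.
So by rejecting in round 1, partner 2 gets 353.848 next round, worth 0.78 × 353.848 = 276.00144 now.
Offer 252 < 276.00144, so partner 2 rejects.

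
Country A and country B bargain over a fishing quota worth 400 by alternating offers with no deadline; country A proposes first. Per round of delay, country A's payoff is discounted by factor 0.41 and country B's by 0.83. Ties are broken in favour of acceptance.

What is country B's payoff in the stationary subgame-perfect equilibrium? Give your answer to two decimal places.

Let x be country A's share when country A proposes and y be country B's share when country B proposes.
Country B accepts iff offered ≥ 0.83·y, so x = 400 − 0.83y. Symmetrically y = 400 − 0.41x.
Substituting: x = 400 − 0.83(400 − 0.41x), giving x(1 − 0.41·0.83) = 400(1 − 0.83).
So x = 400 × 0.17 / 0.6597 ≈ 103.0772, and country B receives 400 − x ≈ 296.9228.

296.92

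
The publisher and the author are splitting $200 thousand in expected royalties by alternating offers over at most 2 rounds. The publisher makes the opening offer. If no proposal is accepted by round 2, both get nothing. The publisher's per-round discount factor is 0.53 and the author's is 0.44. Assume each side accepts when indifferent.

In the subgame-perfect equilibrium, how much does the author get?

Round 2 (the author proposes): rejection yields 0 for the publisher; the author offers 0 and keeps 200.
Round 1 (the publisher proposes): the author can get 200 next round, worth 0.44 × 200 = 88 now, so the publisher offers 88, keeping 112.

88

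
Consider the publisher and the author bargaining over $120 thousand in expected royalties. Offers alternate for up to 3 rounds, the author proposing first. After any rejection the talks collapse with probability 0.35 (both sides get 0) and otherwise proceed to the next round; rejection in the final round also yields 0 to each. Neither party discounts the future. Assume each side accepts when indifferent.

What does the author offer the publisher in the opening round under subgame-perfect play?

27.3

Round 3 (the author proposes): rejection yields 0 for the publisher; the author offers 0 and keeps 120.
Round 2 (the publisher proposes): rejecting gives the author an expected 0.65 × 120 = 78. The publisher offers 78 and keeps 120 − 78 = 42.
Round 1 (the author proposes): rejecting gives the publisher an expected 0.65 × 42 = 27.3, so the author offers 27.3, keeping 92.7.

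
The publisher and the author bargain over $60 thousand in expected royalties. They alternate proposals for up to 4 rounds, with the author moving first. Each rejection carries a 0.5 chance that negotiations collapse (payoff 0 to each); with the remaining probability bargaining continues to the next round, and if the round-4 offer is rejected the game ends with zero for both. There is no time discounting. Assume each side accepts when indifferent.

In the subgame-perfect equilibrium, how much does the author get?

37.5

By backward induction:
Round 4 (the publisher proposes): rejection yields 0 for the author; the publisher offers 0 and keeps 60.
Round 3 (the author proposes): rejecting gives the publisher an expected 0.5 × 60 = 30; the author offers that and keeps 30.
Round 2 (the publisher proposes): rejecting gives the author an expected 0.5 × 30 = 15, so the publisher offers 15, keeping 45.
Round 1 (the author proposes): rejecting gives the publisher an expected 0.5 × 45 = 22.5, so the author offers 22.5, keeping 37.5.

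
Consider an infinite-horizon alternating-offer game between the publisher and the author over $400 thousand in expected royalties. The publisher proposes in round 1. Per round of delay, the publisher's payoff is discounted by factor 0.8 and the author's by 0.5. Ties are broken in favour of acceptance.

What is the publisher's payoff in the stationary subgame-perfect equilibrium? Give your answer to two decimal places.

Let x be the publisher's share when the publisher proposes and y be the author's share when the author proposes.
The author accepts iff offered ≥ 0.5·y, so x = 400 − 0.5y. Symmetrically y = 400 − 0.8x.
Substituting: x = 400 − 0.5(400 − 0.8x), giving x(1 − 0.8·0.5) = 400(1 − 0.5).
So x = 400 × 0.5 / 0.6 ≈ 333.3333, and the author receives 400 − x ≈ 66.6667.

333.33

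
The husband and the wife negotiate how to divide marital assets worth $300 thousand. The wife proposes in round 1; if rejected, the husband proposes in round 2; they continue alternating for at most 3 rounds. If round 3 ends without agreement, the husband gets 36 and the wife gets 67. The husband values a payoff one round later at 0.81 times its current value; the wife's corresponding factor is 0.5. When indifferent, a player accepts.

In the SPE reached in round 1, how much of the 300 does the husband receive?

Solve by backward induction from round 3.
Round 3 (the wife proposes): the husband gets 36 if talks fail, so the wife offers 36 and keeps 264.
Round 2 (the husband proposes): the wife can get 264 next round, worth 0.5 × 264 = 132 now, so the husband offers 132, keeping 168.
Round 1 (the wife proposes): the husband can get 168 next round, worth 0.81 × 168 = 136.08 now. The wife offers 136.08 and keeps 300 − 136.08 = 163.92.

136.08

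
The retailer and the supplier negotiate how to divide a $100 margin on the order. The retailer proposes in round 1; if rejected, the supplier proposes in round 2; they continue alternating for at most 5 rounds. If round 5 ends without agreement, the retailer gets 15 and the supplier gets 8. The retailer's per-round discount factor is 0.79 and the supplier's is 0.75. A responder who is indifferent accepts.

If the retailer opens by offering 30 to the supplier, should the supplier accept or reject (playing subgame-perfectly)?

Accept

Round 5 (the retailer proposes): the supplier gets 8 if talks fail, so the retailer offers 8 and keeps 92.
Round 4 (the supplier proposes): the retailer can get 92 next round, worth 0.79 × 92 = 72.68 now. The supplier offers 72.68 and keeps 100 − 72.68 = 27.32.
Round 3 (the retailer proposes): the supplier can get 27.32 next round, worth 0.75 × 27.32 = 20.49 now; the retailer offers that and keeps 79.51.
Round 2 (the supplier proposes): the retailer can get 79.51 next round, worth 0.79 × 79.51 = 62.8129 now. The supplier offers 62.8129 and keeps 100 − 62.8129 = 37.1871.
So by rejecting in round 1, the supplier gets 37.1871 next round, worth 0.75 × 37.1871 = 27.890325 now.
Offer 30 ≥ 27.890325, so the supplier accepts.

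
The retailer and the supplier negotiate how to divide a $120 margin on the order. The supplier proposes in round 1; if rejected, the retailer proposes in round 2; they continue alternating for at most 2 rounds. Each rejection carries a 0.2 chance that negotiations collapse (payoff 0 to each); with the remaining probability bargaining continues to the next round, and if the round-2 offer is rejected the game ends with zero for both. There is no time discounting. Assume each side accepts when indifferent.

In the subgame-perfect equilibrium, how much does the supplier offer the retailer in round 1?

96

By backward induction:
Round 2 (the retailer proposes): rejection yields 0 for the supplier; the retailer offers 0 and keeps 120.
Round 1 (the supplier proposes): rejecting gives the retailer an expected 0.8 × 120 = 96; the supplier offers that and keeps 24.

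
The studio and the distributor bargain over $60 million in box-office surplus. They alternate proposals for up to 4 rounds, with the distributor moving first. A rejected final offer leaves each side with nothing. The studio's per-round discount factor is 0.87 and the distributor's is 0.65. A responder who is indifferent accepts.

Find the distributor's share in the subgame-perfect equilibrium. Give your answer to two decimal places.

Round 4 (the studio proposes): the distributor will accept anything ≥ 0, so the studio offers 0 and keeps 60.
Round 3 (the distributor proposes): the studio can get 60 next round, worth 0.87 × 60 = 52.2 now, so the distributor offers 52.2, keeping 7.8.
Round 2 (the studio proposes): the distributor can get 7.8 next round, worth 0.65 × 7.8 = 5.07 now; the studio offers that and keeps 54.93.
Round 1 (the distributor proposes): the studio can get 54.93 next round, worth 0.87 × 54.93 = 47.7891 now; the distributor offers that and keeps 12.2109.

12.21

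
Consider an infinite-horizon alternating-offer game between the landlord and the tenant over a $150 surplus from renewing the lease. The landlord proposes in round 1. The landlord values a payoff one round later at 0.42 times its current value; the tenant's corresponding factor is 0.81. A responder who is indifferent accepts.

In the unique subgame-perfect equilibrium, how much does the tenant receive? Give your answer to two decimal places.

When the landlord proposes, the tenant accepts any offer worth at least 0.81 times what the tenant would get by proposing next round; and vice versa.
This gives x = 150 − 0.81y and y = 150 − 0.42x, where x and y are each side's share when it proposes.
Hence (1 − 0.81·0.42)x = 150(1 − 0.81), i.e. 0.6598·x = 28.5.
x ≈ 43.1949; the tenant's share is 150 − x ≈ 106.8051.

106.81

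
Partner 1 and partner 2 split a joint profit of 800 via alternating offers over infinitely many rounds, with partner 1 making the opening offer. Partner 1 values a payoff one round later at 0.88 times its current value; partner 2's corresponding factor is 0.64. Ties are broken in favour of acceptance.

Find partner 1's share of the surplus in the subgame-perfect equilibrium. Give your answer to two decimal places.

In a stationary SPE each proposer offers the other exactly their discounted continuation value.
If partner 1 keeps x when proposing and partner 2 keeps y when proposing, then x = 800 − 0.64y and y = 800 − 0.88x.
Solving: x = 800(1 − 0.64) / (1 − 0.88·0.64) = 288 / 0.4368 ≈ 659.3407.
Partner 2 gets 800 − 659.3407 ≈ 140.6593.

659.34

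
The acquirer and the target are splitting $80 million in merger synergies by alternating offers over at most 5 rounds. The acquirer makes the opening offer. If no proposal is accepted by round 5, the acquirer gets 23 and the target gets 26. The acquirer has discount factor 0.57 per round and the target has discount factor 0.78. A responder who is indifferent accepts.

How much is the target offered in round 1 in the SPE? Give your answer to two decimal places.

43.90

Round 5 (the acquirer proposes): the target gets 26 if talks fail, so the acquirer offers 26 and keeps 54.
Round 4 (the target proposes): the acquirer can get 54 next round, worth 0.57 × 54 = 30.78 now. The target offers 30.78 and keeps 80 − 30.78 = 49.22.
Round 3 (the acquirer proposes): the target can get 49.22 next round, worth 0.78 × 49.22 = 38.3916 now, so the acquirer offers 38.3916, keeping 41.6084.
Round 2 (the target proposes): the acquirer can get 41.6084 next round, worth 0.57 × 41.6084 = 23.716788 now; the target offers that and keeps 56.283212.
Round 1 (the acquirer proposes): the target can get 56.283212 next round, worth 0.78 × 56.283212 = 43.90090536 now. The acquirer offers 43.90090536 and keeps 80 − 43.90090536 = 36.09909464.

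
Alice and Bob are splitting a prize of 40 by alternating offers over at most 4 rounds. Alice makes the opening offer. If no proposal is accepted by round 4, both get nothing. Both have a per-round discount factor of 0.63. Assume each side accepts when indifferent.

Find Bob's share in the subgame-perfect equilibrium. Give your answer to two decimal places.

Round 4 (Bob proposes): Alice will accept anything ≥ 0, so Bob offers 0 and keeps 40.
Round 3 (Alice proposes): Bob can get 40 next round, worth 0.63 × 40 = 25.2 now, so Alice offers 25.2, keeping 14.8.
Round 2 (Bob proposes): Alice can get 14.8 next round, worth 0.63 × 14.8 = 9.324 now. Bob offers 9.324 and keeps 40 − 9.324 = 30.676.
Round 1 (Alice proposes): Bob can get 30.676 next round, worth 0.63 × 30.676 = 19.32588 now, so Alice offers 19.32588, keeping 20.67412.

19.33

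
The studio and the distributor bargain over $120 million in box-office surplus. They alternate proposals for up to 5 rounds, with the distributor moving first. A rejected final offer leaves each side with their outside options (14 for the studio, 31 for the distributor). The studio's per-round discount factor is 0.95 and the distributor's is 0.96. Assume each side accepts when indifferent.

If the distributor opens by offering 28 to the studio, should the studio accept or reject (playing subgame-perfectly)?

Work out the studio's continuation value if the offer is rejected.
Round 5 (the distributor proposes): the studio gets 14 if talks fail, so the distributor offers 14 and keeps 106.
Round 4 (the studio proposes): the distributor can get 106 next round, worth 0.96 × 106 = 101.76 now; the studio offers that and keeps 18.24.
Round 3 (the distributor proposes): the studio can get 18.24 next round, worth 0.95 × 18.24 = 17.328 now. The distributor offers 17.328 and keeps 120 − 17.328 = 102.672.
Round 2 (the studio proposes): the distributor can get 102.672 next round, worth 0.96 × 102.672 = 98.56512 now; the studio offers that and keeps 21.43488.
So by rejecting in round 1, the studio gets 21.43488 next round, worth 0.95 × 21.43488 = 20.363136 now.
Offer 28 ≥ 20.363136, so the studio accepts.

Accept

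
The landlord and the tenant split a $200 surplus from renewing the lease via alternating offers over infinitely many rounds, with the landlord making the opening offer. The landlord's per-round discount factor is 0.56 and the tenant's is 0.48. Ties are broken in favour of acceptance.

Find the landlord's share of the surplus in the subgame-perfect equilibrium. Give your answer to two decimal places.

142.23

When the landlord proposes, the tenant accepts any offer worth at least 0.48 times what the tenant would get by proposing next round; and vice versa.
This gives x = 200 − 0.48y and y = 200 − 0.56x, where x and y are each side's share when it proposes.
Hence (1 − 0.48·0.56)x = 200(1 − 0.48), i.e. 0.7312·x = 104.
x ≈ 142.2319; the tenant's share is 200 − x ≈ 57.7681.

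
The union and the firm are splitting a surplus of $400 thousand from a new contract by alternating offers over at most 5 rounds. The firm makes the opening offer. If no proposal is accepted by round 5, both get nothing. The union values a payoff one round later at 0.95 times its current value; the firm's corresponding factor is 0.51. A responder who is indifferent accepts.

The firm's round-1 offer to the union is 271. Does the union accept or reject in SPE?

Work out the union's continuation value if the offer is rejected.
Round 5 (the firm proposes): the union will accept anything ≥ 0, so the firm offers 0 and keeps 400.
Round 4 (the union proposes): the firm can get 400 next round, worth 0.51 × 400 = 204 now, so the union offers 204, keeping 196.
Round 3 (the firm proposes): the union can get 196 next round, worth 0.95 × 196 = 186.2 now; the firm offers that and keeps 213.8.
Round 2 (the union proposes): the firm can get 213.8 next round, worth 0.51 × 213.8 = 109.038 now, so the union offers 109.038, keeping 290.962.
So by rejecting in round 1, the union gets 290.962 next round, worth 0.95 × 290.962 = 276.4139 now.
Offer 271 < 276.4139, so the union rejects.

Reject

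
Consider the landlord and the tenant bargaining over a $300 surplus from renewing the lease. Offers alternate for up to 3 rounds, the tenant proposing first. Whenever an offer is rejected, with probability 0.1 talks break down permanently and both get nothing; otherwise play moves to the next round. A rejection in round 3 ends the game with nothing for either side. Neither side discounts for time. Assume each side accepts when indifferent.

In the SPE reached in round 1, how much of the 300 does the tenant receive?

273

By backward induction:
Round 3 (the tenant proposes): rejection yields 0 for the landlord; the tenant offers 0 and keeps 300.
Round 2 (the landlord proposes): rejecting gives the tenant an expected 0.9 × 300 = 270; the landlord offers that and keeps 30.
Round 1 (the tenant proposes): rejecting gives the landlord an expected 0.9 × 30 = 27; the tenant offers that and keeps 273.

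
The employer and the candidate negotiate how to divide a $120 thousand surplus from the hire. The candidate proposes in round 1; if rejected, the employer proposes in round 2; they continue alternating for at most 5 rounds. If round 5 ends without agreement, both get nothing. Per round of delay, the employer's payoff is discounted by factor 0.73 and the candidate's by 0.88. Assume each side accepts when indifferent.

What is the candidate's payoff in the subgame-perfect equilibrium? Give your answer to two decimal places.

Work backward from the last round.
Round 5 (the candidate proposes): rejection yields 0 for the employer; the candidate offers 0 and keeps 120.
Round 4 (the employer proposes): the candidate can get 120 next round, worth 0.88 × 120 = 105.6 now, so the employer offers 105.6, keeping 14.4.
Round 3 (the candidate proposes): the employer can get 14.4 next round, worth 0.73 × 14.4 = 10.512 now, so the candidate offers 10.512, keeping 109.488.
Round 2 (the employer proposes): the candidate can get 109.488 next round, worth 0.88 × 109.488 = 96.34944 now, so the employer offers 96.34944, keeping 23.65056.
Round 1 (the candidate proposes): the employer can get 23.65056 next round, worth 0.73 × 23.65056 = 17.2649088 now. The candidate offers 17.2649088 and keeps 120 − 17.2649088 = 102.7350912.

102.74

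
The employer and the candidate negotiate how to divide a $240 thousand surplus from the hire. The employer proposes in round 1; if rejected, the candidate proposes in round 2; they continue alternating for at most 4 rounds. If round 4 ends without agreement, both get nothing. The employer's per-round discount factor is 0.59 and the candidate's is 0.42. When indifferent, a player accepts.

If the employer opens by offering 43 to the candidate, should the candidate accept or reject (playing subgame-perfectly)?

Reject

Round 4 (the candidate proposes): rejection yields 0 for the employer; the candidate offers 0 and keeps 240.
Round 3 (the employer proposes): the candidate can get 240 next round, worth 0.42 × 240 = 100.8 now. The employer offers 100.8 and keeps 240 − 100.8 = 139.2.
Round 2 (the candidate proposes): the employer can get 139.2 next round, worth 0.59 × 139.2 = 82.128 now; the candidate offers that and keeps 157.872.
So by rejecting in round 1, the candidate gets 157.872 next round, worth 0.42 × 157.872 = 66.30624 now.
Offer 43 < 66.30624, so the candidate rejects.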